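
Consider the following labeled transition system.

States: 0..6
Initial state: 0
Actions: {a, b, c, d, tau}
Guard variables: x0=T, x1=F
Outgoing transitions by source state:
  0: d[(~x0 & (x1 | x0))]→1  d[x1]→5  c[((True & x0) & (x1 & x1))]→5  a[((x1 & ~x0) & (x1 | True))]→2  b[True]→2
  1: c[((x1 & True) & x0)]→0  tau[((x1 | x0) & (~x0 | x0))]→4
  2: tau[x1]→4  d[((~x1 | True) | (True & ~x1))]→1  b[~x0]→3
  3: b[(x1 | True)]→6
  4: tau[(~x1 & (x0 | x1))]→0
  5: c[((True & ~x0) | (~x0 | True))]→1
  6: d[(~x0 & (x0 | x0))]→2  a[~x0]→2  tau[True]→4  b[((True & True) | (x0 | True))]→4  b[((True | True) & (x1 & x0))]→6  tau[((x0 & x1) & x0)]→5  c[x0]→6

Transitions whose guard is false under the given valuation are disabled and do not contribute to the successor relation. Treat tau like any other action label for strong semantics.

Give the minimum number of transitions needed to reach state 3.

Answer: UNREACHABLE

Trace:
Layered search for 3:
  depth 0: {0}
  depth 1: {2}
  depth 2: {1}
  depth 3: {4}
3 never appears.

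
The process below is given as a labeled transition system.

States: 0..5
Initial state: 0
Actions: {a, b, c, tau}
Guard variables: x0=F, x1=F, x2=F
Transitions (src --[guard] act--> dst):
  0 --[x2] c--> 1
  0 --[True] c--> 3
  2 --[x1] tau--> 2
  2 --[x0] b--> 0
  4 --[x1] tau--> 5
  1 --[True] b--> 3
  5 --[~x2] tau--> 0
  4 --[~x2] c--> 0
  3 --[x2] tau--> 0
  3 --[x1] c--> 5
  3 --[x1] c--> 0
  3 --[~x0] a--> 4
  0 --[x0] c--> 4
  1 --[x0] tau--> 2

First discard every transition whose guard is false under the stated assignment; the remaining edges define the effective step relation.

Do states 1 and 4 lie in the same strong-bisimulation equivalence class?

Answer: NOT BISIMILAR

Trace:
Bisimulation quotient by refinement:
  P[0] = {{0,1,2,3,4,5}}
  P[1] = {{0,4},{1},{2},{3},{5}}
  P[2] = {{0},{1},{2},{3},{4},{5}}
Fixed point at round 3; 6 class(es).
class of 1: {1}; class of 4: {4}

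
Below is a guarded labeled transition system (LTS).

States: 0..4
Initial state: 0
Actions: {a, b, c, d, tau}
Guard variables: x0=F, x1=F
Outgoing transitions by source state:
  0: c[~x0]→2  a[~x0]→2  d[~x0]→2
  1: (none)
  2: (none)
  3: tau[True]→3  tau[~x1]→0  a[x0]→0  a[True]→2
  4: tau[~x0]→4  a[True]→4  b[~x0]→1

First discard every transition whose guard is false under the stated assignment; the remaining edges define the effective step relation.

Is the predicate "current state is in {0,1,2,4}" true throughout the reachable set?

Answer: INVARIANT HOLDS

Working:
Safe = {0,1,2,4}
Reachable = {0,2}
  0: ✓
  2: ✓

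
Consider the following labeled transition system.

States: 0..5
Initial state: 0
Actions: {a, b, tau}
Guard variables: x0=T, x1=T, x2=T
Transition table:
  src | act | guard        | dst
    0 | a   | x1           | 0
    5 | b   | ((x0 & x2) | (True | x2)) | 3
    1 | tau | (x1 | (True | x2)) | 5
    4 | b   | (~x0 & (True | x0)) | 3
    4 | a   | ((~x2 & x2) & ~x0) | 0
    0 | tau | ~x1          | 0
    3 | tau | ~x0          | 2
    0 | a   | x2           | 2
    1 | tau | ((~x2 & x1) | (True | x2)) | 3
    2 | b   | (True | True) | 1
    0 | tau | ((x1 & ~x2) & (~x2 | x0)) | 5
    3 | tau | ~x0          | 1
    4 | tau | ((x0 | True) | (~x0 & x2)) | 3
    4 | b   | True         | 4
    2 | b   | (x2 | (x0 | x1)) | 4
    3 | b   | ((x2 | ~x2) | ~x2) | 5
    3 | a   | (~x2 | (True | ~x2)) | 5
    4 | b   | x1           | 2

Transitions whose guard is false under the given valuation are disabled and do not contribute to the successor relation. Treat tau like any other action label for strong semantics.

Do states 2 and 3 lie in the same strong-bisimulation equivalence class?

Answer: NOT BISIMILAR

Working:
Compute ~ classes (split until stable):
  π0 = {{0,1,2,3,4,5}}
  π1 = {{0},{1},{2,5},{3},{4}}
  π2 = {{0},{1},{2},{3},{4},{5}}
stable after 3 split(s): 6 block(s)
class of 2: {2}; class of 3: {3}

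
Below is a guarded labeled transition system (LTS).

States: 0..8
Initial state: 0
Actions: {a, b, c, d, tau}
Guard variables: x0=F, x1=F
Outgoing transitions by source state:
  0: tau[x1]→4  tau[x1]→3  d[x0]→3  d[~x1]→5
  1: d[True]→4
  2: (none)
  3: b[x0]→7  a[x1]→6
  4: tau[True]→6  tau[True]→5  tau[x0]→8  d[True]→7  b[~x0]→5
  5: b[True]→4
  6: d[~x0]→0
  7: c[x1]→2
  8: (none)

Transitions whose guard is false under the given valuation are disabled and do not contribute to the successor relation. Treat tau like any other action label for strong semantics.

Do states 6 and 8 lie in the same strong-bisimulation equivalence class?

Answer: NOT BISIMILAR

Analysis:
Refine partition for ~:
  P[0] = {{0,1,2,3,4,5,6,7,8}}
  P[1] = {{0,1,6},{2,3,7,8},{4},{5}}
  P[2] = {{0},{1},{2,3,7,8},{4},{5},{6}}
6 equivalence class(es) (converged in 3)
[6]={6}  [8]={2,3,7,8}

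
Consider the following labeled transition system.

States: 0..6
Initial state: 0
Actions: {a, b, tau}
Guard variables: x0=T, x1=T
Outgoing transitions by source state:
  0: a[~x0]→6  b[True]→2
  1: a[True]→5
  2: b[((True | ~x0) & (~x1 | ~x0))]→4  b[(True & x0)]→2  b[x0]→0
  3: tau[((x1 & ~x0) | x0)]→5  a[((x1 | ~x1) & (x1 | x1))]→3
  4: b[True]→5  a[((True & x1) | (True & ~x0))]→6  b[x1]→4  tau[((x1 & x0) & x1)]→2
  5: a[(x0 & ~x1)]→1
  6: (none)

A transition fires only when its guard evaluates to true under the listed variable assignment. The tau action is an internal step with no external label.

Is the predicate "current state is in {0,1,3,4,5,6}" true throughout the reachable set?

Safe = {0,1,3,4,5,6}
Reach set: {0,2}
  0: safe
  2: ✗ unsafe
witness against invariant: b → 2

Answer: INVARIANT VIOLATED at state 2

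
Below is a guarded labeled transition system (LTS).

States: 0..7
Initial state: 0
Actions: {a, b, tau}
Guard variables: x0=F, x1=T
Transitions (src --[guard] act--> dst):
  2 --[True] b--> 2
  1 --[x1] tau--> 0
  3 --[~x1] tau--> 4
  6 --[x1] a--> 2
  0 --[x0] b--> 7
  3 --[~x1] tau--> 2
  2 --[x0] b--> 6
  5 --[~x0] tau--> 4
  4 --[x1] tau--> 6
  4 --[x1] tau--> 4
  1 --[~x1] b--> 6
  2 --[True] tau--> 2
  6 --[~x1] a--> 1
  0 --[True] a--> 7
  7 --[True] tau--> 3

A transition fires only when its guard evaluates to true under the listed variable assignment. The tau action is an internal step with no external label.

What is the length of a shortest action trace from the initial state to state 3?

Answer: 2

Working:
Breadth-first toward 3:
  Layer 0: {0}
  Layer 1: {7}
  Layer 2: {3}
first hit 3 at d=2 via a·tau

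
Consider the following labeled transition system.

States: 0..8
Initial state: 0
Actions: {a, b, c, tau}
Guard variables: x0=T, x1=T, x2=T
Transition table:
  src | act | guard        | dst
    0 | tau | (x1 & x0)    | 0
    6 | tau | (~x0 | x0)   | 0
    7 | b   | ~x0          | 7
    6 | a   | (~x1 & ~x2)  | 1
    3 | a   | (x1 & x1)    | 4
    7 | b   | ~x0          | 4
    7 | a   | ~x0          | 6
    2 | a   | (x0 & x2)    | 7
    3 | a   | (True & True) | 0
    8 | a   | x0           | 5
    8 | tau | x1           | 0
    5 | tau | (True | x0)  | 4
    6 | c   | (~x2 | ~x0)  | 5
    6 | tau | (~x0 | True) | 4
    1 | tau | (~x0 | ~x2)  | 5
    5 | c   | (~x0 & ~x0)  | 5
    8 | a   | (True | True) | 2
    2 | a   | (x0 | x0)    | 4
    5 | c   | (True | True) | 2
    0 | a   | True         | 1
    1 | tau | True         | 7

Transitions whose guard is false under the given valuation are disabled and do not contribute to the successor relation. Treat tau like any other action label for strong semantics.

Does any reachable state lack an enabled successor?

Answer: DEADLOCK at state 7

Trace:
Reach set: {0,1,7}
  0: a→1  tau→0  [2 out]
  1: tau→7  [1 out]
  7: ∅  [no exit]
Path to 7: a·tau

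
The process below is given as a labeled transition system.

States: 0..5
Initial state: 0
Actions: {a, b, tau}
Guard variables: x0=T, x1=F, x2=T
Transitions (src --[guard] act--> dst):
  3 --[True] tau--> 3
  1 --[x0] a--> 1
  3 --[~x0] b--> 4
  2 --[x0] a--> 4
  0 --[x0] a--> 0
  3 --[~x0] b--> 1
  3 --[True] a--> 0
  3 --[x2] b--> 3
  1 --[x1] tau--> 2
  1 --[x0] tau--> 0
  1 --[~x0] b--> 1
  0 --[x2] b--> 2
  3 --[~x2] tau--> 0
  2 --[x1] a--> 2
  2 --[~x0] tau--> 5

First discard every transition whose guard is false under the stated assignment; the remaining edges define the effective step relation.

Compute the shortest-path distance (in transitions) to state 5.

Layered search for 5:
  depth 0: {0}
  depth 1: {2}
  depth 2: {4}
5 never appears.

Answer: UNREACHABLE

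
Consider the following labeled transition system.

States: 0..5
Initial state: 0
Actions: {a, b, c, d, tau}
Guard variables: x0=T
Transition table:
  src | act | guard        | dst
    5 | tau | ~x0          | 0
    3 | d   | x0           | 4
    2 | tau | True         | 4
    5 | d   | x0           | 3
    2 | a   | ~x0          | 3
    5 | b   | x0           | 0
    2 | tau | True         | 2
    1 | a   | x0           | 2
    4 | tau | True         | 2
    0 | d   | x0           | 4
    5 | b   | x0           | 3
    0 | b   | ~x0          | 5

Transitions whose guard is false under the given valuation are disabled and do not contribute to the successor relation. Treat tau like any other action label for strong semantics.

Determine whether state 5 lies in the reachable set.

After dropping false guards: 9 live edges.
depth 0: {0}
depth 1: {4}  total {0,4}
depth 2: {2}  total {0,2,4}
Reachable = {0,2,4}

Answer: UNREACHABLE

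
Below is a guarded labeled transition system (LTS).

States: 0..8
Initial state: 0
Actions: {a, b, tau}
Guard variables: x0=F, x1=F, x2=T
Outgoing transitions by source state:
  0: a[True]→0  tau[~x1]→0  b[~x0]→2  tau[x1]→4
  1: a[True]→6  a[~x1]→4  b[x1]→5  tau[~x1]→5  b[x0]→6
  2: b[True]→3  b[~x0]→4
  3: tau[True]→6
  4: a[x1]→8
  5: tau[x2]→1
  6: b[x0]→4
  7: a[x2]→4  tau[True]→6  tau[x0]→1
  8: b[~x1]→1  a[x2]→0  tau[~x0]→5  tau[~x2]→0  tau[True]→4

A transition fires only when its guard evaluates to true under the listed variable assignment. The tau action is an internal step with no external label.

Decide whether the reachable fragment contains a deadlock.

Answer: DEADLOCK at state 4

Working:
Reachable = {0,2,3,4,6}
  0: a→0  b→2  tau→0  [deg 3]
  2: b→3  b→4  [deg 2]
  3: tau→6  [deg 1]
  4: ∅  [STUCK]
  6: ∅  [STUCK]
trace reaching 4: b·b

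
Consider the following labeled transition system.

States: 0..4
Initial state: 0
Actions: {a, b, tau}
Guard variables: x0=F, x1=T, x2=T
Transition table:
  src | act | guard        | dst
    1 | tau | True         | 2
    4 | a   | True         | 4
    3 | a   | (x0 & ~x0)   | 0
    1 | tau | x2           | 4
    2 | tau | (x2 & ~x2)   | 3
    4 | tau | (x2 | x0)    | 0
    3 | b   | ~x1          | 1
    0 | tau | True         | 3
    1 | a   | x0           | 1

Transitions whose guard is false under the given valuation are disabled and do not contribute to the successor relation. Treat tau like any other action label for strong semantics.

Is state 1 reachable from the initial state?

Answer: UNREACHABLE

Working:
Guard filter leaves 5 enabled edge(s).
Layer 0: {0}
Layer 1: {3}  total {0,3}
Reachable = {0,3}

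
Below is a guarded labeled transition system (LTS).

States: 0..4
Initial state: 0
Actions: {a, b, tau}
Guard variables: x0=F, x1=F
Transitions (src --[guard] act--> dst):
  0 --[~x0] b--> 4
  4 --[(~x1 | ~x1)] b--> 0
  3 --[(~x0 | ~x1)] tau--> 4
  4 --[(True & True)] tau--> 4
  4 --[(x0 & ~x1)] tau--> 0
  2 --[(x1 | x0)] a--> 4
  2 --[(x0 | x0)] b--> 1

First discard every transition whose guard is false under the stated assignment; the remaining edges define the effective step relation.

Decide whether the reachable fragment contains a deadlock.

Answer: DEADLOCK-FREE

Trace:
R = {0,4}
  0: b→4  [1 exit(s)]
  4: b→0  tau→4  [2 exit(s)]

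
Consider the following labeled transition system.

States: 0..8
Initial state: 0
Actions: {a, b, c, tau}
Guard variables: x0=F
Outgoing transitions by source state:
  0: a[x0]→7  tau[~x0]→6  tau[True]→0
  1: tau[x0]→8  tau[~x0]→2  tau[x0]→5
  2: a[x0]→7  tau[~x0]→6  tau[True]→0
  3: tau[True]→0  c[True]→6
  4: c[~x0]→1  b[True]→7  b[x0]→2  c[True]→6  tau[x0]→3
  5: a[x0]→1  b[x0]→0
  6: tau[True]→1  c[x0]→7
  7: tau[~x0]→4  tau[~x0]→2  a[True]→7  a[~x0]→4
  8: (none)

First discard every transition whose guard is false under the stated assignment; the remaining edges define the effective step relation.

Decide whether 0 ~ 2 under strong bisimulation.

Compute ~ classes (split until stable):
  round 0: {{0,1,2,3,4,5,6,7,8}}
  round 1: {{0,1,2,6},{3},{4},{5,8},{7}}
stable after 2 split(s): 5 block(s)
class of 0: {0,1,2,6}; class of 2: {0,1,2,6}

Answer: BISIMILAR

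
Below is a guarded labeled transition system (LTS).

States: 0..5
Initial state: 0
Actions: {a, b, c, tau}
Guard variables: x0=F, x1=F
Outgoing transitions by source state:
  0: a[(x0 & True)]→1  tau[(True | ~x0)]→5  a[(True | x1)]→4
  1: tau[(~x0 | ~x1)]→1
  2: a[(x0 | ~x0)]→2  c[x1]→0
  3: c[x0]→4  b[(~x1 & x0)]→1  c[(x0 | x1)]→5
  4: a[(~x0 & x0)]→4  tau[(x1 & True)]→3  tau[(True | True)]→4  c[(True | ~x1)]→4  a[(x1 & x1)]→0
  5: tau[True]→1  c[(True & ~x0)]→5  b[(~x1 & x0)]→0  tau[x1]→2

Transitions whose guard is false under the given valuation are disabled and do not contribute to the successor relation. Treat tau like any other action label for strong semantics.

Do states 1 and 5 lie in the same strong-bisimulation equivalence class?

Refine partition for ~:
  π0 = {{0,1,2,3,4,5}}
  π1 = {{0},{1},{2},{3},{4,5}}
  π2 = {{0},{1},{2},{3},{4},{5}}
6 equivalence class(es) (converged in 3)
[1]={1}  [5]={5}

Answer: NOT BISIMILAR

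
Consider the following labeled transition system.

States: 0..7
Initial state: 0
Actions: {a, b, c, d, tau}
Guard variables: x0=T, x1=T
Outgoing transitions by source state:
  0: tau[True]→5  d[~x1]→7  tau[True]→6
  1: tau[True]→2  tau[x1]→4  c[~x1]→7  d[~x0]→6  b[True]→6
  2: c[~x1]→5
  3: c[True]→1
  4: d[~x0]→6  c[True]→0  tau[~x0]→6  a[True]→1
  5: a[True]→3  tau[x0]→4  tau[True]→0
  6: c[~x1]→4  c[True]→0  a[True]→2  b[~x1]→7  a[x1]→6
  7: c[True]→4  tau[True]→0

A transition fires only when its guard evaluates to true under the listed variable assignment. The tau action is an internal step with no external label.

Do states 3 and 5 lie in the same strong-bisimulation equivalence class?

Answer: NOT BISIMILAR

Trace:
Compute ~ classes (split until stable):
  round 0: {{0,1,2,3,4,5,6,7}}
  round 1: {{0},{1},{2},{3},{4,6},{5},{7}}
  round 2: {{0},{1},{2},{3},{4},{5},{6},{7}}
stable after 3 split(s): 8 block(s)
[3]={3}  [5]={5}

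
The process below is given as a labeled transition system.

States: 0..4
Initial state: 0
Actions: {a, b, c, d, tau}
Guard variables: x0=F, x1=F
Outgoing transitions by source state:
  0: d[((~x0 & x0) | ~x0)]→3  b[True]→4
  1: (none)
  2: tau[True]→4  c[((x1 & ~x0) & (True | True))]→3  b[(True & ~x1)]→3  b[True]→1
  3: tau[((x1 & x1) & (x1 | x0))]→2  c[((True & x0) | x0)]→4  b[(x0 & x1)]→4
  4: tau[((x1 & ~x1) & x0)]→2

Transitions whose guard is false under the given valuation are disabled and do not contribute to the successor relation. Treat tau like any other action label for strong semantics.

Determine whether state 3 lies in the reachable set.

After dropping false guards: 5 live edges.
Layer 0: {0}
Layer 1: {3,4}  now seen {0,3,4}
R = {0,3,4}
trace reaching 3: d

Answer: REACHABLE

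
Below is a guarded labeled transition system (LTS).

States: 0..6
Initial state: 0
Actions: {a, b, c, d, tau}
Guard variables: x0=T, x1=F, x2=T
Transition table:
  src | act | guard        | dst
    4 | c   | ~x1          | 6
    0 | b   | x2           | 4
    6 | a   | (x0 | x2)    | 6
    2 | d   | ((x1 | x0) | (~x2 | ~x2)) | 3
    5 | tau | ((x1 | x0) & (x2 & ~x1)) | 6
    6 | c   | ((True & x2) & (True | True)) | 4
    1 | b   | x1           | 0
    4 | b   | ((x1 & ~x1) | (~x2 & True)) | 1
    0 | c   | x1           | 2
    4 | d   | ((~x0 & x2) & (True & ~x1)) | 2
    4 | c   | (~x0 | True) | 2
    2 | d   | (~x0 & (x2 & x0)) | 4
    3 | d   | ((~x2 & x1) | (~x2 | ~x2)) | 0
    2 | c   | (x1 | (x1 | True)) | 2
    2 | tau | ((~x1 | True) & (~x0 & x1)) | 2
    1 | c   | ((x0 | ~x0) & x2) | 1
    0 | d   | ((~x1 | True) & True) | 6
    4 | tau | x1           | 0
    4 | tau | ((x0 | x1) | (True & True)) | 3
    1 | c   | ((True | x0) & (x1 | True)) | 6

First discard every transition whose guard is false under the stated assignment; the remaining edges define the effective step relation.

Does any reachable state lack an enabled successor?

Answer: DEADLOCK at state 3

Trace:
R = {0,2,3,4,6}
  0: b→4  d→6  [2 exit(s)]
  2: c→2  d→3  [2 exit(s)]
  3: ∅  [deadlock]
  4: c→2  c→6  tau→3  [3 exit(s)]
  6: a→6  c→4  [2 exit(s)]
witness 3: b·tau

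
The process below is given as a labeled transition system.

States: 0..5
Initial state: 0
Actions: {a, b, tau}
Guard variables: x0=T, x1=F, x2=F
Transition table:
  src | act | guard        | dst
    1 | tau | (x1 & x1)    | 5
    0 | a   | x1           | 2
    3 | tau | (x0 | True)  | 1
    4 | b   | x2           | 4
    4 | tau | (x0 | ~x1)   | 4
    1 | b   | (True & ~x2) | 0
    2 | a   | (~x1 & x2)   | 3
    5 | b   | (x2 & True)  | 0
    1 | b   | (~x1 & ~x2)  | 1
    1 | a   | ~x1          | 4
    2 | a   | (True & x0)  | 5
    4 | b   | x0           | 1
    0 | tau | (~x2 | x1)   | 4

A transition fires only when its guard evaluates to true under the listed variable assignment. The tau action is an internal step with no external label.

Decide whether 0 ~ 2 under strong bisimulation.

Refine partition for ~:
  round 0: {{0,1,2,3,4,5}}
  round 1: {{0,3},{1},{2},{4},{5}}
  round 2: {{0},{1},{2},{3},{4},{5}}
6 equivalence class(es) (converged in 3)
0∈{0}, 2∈{2}

Answer: NOT BISIMILAR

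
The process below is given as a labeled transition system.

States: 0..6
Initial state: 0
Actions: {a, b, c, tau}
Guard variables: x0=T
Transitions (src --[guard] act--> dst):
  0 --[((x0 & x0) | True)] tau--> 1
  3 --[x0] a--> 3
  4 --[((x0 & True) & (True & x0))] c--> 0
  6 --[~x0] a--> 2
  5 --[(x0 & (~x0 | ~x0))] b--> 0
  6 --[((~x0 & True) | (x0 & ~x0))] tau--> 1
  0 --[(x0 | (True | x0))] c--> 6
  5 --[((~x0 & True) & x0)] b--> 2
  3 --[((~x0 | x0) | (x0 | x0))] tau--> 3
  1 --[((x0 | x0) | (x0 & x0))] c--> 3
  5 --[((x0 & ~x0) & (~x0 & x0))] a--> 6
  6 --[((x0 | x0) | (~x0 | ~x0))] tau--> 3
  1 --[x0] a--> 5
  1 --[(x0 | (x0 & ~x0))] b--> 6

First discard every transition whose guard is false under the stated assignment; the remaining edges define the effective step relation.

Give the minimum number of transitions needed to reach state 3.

Answer: 2

Working:
Breadth-first toward 3:
  depth 0: {0}
  depth 1: {1,6}
  depth 2: {3,5}
first hit 3 at d=2 via c·tau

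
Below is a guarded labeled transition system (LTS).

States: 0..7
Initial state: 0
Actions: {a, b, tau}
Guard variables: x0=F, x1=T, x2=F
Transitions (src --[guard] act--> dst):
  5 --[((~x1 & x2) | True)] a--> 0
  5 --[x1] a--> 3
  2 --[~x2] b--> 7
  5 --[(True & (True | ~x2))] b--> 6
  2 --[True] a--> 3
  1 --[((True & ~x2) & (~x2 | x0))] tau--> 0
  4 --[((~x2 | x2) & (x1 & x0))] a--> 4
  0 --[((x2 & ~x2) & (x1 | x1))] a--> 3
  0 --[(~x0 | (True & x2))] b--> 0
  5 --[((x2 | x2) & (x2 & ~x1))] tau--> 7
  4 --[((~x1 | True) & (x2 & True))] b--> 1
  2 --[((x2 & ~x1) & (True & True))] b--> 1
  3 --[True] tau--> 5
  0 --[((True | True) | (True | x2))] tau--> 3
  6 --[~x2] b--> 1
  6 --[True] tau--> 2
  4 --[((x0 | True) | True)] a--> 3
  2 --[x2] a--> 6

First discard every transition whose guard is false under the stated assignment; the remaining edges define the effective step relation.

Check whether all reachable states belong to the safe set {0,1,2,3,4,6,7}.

Answer: INVARIANT VIOLATED at state 5

Analysis:
Safe = {0,1,2,3,4,6,7}
Reach set: {0,1,2,3,5,6,7}
  0: ✓
  1: ✓
  2: ✓
  3: ✓
  5: ✗ unsafe
  6: ✓
  7: ✓
counterexample path to 5: tau·tau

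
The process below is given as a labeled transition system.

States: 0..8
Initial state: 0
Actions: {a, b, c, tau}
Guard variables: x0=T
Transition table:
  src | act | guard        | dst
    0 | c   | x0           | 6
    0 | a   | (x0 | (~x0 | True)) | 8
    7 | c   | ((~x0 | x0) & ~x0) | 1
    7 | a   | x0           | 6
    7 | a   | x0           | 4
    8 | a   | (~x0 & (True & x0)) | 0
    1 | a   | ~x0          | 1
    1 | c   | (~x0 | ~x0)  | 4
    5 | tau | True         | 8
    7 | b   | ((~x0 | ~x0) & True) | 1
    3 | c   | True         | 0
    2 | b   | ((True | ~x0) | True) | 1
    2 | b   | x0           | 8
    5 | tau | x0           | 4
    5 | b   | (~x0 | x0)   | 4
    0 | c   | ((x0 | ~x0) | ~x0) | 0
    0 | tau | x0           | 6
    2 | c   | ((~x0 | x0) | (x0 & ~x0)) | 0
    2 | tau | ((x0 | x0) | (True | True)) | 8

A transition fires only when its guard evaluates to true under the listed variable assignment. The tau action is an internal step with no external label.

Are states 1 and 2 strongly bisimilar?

Answer: NOT BISIMILAR

Trace:
Refine partition for ~:
  π0 = {{0,1,2,3,4,5,6,7,8}}
  π1 = {{0},{1,4,6,8},{2},{3},{5},{7}}
stable after 2 split(s): 6 block(s)
class of 1: {1,4,6,8}; class of 2: {2}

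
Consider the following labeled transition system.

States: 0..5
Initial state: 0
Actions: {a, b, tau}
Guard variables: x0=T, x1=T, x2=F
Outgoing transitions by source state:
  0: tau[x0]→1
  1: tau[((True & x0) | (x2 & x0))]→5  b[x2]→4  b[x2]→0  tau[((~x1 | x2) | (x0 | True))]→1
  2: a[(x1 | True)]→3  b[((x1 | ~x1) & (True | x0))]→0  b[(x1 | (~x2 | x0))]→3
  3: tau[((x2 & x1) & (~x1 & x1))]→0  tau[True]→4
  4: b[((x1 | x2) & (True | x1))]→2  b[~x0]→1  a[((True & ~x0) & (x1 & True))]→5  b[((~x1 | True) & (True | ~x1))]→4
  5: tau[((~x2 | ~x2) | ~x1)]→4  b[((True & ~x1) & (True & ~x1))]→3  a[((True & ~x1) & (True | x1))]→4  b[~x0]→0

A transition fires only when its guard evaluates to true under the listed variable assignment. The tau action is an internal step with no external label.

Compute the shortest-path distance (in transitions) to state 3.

Breadth-first toward 3:
  L0 = {0}
  L1 = {1}
  L2 = {5}
  L3 = {4}
  L4 = {2}
  L5 = {3}
first hit 3 at d=5 via tau·tau·tau·b·a

Answer: 5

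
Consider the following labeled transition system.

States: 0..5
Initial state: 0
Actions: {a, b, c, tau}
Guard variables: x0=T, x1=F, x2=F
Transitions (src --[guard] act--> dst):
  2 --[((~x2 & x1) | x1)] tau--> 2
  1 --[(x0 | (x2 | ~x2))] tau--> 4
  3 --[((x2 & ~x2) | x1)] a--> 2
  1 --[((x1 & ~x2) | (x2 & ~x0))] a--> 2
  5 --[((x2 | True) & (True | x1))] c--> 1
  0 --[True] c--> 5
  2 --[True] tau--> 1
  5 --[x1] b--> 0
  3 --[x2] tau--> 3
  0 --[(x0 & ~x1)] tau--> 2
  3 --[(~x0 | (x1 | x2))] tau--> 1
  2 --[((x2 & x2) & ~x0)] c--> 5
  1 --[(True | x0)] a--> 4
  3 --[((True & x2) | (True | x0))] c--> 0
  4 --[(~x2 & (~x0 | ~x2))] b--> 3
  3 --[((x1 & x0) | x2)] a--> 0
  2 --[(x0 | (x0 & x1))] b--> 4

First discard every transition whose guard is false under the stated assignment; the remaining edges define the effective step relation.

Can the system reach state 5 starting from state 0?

After dropping false guards: 9 live edges.
Layer 0: {0}
Layer 1: {2,5}  now seen {0,2,5}
Layer 2: {1,4}  now seen {0,1,2,4,5}
Layer 3: {3}  now seen {0,1,2,3,4,5}
Reachable = {0,1,2,3,4,5}
Path to 5: c

Answer: REACHABLE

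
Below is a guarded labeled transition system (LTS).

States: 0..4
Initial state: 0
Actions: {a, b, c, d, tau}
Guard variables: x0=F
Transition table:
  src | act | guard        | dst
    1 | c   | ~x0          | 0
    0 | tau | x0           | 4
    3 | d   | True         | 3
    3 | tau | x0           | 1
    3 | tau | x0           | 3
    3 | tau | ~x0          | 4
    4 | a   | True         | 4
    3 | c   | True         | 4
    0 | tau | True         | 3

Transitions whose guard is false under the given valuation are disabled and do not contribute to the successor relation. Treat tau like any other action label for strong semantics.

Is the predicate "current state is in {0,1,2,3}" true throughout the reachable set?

Inv-set: {0,1,2,3}
Reachable = {0,3,4}
  0: safe
  3: safe
  4: ✗ unsafe
counterexample path to 4: tau·tau

Answer: INVARIANT VIOLATED at state 4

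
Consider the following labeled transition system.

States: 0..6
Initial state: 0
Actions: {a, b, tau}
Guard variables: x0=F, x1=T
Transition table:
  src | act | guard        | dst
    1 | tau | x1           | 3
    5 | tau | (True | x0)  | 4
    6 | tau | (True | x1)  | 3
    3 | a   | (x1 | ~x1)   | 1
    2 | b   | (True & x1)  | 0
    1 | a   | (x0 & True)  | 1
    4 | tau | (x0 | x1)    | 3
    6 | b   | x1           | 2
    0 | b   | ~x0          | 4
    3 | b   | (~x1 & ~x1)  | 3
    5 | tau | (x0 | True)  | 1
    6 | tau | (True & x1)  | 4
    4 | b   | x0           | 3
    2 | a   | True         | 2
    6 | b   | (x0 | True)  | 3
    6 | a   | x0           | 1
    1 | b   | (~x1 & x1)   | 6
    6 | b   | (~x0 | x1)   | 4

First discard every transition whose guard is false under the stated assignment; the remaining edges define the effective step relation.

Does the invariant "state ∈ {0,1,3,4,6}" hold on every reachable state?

Answer: INVARIANT HOLDS

Analysis:
Inv-set: {0,1,3,4,6}
Reachable = {0,1,3,4}
  0: ok
  1: ok
  3: ok
  4: ok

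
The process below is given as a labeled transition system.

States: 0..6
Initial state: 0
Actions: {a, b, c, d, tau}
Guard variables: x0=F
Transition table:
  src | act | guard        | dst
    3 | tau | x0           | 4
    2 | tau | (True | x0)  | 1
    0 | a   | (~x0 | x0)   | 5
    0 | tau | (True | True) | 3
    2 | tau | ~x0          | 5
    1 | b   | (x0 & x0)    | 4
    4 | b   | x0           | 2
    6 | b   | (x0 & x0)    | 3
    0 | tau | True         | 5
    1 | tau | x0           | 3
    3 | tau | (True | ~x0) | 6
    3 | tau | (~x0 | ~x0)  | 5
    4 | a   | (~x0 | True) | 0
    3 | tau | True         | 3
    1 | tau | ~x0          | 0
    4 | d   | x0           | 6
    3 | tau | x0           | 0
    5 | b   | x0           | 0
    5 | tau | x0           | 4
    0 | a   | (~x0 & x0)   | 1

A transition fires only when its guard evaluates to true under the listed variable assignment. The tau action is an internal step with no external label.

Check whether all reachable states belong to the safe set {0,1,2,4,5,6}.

Answer: INVARIANT VIOLATED at state 3

Analysis:
Allowed set {0,1,2,4,5,6}
Reachable = {0,3,5,6}
  0: ✓
  3: VIOLATES
  5: ✓
  6: ✓
reach 3 via tau — violates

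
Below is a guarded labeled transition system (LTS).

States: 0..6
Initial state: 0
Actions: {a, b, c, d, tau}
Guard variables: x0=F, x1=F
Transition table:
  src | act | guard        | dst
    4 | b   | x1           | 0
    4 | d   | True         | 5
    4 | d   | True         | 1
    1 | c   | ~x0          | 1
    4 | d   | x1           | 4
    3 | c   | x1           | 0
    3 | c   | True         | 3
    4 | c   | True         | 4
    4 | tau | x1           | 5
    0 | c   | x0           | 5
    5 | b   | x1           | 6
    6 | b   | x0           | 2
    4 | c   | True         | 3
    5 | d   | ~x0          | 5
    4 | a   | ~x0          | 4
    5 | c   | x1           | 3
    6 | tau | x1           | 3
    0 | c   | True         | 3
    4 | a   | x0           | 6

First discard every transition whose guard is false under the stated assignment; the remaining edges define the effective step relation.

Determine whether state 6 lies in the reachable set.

Guard filter leaves 9 enabled edge(s).
depth 0: {0}
depth 1: {3}  now seen {0,3}
Reach set: {0,3}

Answer: UNREACHABLE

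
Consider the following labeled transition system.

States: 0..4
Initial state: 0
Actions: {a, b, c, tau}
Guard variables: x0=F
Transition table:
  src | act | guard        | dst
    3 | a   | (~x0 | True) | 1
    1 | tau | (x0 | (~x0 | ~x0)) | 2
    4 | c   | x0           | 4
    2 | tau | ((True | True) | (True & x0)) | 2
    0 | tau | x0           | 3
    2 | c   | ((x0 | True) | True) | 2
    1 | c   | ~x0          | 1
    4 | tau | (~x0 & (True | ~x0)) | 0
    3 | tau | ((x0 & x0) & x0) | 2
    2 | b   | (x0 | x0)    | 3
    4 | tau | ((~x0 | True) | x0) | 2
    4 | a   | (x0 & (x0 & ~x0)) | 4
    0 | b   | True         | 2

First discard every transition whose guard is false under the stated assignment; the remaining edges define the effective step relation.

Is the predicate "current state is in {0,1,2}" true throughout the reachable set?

Answer: INVARIANT HOLDS

Working:
Safe = {0,1,2}
Reachable = {0,2}
  0: ok
  2: ok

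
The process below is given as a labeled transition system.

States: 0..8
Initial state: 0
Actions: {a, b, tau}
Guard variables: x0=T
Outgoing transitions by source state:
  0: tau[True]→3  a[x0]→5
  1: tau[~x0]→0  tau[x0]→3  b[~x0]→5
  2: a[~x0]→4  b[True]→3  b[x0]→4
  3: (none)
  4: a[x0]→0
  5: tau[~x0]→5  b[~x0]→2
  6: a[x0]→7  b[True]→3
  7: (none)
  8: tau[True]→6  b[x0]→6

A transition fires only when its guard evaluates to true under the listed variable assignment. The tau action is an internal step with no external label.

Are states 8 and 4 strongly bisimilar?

Compute ~ classes (split until stable):
  round 0: {{0,1,2,3,4,5,6,7,8}}
  round 1: {{0},{1},{2},{3,5,7},{4},{6},{8}}
stable after 2 split(s): 7 block(s)
8∈{8}, 4∈{4}

Answer: NOT BISIMILAR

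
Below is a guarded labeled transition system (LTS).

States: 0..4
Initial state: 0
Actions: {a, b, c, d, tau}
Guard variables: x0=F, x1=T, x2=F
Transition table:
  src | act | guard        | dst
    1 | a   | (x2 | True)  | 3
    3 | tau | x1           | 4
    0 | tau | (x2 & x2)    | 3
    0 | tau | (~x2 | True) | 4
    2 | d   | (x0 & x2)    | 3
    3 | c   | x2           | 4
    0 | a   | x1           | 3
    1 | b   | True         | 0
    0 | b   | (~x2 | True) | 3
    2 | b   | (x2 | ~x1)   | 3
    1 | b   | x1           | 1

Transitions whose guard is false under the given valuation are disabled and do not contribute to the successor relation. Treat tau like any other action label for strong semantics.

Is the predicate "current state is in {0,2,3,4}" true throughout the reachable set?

Safe = {0,2,3,4}
Reach set: {0,3,4}
  0: safe
  3: safe
  4: safe

Answer: INVARIANT HOLDS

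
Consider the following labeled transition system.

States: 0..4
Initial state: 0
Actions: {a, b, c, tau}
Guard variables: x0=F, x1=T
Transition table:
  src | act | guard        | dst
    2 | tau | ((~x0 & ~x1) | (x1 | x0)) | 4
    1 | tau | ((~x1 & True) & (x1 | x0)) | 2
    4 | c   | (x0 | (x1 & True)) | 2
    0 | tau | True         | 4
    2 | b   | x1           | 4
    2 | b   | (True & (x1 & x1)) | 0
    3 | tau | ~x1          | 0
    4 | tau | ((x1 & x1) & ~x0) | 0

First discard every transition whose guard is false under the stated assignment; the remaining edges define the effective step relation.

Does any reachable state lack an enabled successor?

R = {0,2,4}
  0: tau→4  [1 exit(s)]
  2: b→0  b→4  tau→4  [3 exit(s)]
  4: c→2  tau→0  [2 exit(s)]

Answer: DEADLOCK-FREE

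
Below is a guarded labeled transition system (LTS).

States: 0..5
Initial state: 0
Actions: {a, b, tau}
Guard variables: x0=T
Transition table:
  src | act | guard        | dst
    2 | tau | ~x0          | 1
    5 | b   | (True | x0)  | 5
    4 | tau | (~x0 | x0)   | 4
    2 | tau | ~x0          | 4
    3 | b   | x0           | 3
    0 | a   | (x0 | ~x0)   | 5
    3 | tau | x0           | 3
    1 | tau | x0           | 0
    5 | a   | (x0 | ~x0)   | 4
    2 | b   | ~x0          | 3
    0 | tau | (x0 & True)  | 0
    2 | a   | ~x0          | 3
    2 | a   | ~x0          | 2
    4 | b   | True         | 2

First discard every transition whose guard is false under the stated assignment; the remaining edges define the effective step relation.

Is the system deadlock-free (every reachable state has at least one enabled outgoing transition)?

Answer: DEADLOCK at state 2

Trace:
Reach set: {0,2,4,5}
  0: a→5  tau→0  [2 exit(s)]
  2: ∅  [no exit]
  4: b→2  tau→4  [2 exit(s)]
  5: a→4  b→5  [2 exit(s)]
witness 2: a·a·b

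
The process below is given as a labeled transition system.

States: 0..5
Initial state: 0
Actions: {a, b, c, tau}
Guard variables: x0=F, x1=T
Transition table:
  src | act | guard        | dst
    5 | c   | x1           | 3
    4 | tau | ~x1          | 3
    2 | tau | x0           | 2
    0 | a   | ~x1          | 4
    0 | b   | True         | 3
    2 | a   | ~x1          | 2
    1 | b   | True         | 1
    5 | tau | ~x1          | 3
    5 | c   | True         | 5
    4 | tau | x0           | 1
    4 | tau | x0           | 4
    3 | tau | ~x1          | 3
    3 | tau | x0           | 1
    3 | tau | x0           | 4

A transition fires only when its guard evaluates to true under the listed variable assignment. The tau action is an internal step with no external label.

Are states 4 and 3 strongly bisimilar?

Bisimulation quotient by refinement:
  P[0] = {{0,1,2,3,4,5}}
  P[1] = {{0,1},{2,3,4},{5}}
  P[2] = {{0},{1},{2,3,4},{5}}
Fixed point at round 3; 4 class(es).
[4]={2,3,4}  [3]={2,3,4}

Answer: BISIMILAR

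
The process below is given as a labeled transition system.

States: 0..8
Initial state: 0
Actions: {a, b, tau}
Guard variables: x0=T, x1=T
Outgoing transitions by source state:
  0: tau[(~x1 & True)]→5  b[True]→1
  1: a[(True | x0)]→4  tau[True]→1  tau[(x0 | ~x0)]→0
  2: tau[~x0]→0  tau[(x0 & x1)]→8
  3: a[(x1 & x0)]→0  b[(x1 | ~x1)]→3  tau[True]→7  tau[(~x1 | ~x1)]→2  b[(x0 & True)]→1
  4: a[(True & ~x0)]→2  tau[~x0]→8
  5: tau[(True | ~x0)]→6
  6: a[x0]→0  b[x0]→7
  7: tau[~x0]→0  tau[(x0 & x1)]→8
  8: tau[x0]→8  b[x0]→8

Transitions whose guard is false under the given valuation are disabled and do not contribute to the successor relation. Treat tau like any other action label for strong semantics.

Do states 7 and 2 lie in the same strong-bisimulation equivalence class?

Compute ~ classes (split until stable):
  P[0] = {{0,1,2,3,4,5,6,7,8}}
  P[1] = {{0},{1},{2,5,7},{3},{4},{6},{8}}
  P[2] = {{0},{1},{2,7},{3},{4},{5},{6},{8}}
Fixed point at round 3; 8 class(es).
[7]={2,7}  [2]={2,7}

Answer: BISIMILAR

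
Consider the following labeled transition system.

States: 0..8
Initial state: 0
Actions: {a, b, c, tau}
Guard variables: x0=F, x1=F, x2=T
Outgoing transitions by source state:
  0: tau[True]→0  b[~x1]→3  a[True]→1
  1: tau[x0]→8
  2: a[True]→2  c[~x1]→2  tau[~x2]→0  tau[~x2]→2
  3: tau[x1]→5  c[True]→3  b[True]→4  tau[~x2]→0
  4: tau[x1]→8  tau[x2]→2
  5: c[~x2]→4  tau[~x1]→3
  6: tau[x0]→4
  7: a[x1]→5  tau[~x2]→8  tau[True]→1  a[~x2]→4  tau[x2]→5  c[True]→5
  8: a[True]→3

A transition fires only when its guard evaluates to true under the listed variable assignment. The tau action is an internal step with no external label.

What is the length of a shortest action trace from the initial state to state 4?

BFS to 4:
  L0 = {0}
  L1 = {1,3}
  L2 = {4}
first hit 4 at d=2 via b·b

Answer: 2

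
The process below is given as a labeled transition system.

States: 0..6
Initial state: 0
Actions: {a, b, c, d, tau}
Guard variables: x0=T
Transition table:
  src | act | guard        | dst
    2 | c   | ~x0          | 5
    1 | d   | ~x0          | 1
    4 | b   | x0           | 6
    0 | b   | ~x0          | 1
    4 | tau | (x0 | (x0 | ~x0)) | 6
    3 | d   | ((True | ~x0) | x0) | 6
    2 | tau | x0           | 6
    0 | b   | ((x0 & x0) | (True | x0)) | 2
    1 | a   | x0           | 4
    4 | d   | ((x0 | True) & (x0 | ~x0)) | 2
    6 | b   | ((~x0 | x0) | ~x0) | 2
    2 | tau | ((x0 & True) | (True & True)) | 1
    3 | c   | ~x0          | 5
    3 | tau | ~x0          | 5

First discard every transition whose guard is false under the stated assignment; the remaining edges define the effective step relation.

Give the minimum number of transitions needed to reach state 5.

Answer: UNREACHABLE

Trace:
Breadth-first toward 5:
  depth 0: {0}
  depth 1: {2}
  depth 2: {1,6}
  depth 3: {4}
5 never appears.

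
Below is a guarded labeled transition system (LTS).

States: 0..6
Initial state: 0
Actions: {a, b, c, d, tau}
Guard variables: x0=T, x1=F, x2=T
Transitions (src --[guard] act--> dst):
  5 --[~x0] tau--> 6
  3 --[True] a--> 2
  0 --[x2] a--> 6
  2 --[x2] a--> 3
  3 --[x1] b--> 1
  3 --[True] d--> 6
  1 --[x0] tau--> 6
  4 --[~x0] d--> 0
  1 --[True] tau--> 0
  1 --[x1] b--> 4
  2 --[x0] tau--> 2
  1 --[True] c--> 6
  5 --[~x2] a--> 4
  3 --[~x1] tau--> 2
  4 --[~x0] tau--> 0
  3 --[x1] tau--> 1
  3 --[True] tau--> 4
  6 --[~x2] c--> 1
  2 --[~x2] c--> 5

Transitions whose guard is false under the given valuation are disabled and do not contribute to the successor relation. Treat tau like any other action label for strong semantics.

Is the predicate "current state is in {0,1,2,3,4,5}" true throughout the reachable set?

Answer: INVARIANT VIOLATED at state 6

Working:
Safe = {0,1,2,3,4,5}
R = {0,6}
  0: safe
  6: outside
reach 6 via a — violates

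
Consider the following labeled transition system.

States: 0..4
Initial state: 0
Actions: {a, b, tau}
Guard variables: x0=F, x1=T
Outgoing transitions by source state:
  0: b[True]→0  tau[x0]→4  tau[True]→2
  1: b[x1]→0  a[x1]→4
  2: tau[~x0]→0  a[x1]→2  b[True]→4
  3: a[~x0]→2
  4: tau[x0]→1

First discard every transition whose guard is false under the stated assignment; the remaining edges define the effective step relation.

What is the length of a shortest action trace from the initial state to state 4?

Answer: 2

Working:
Breadth-first toward 4:
  Layer 0: {0}
  Layer 1: {2}
  Layer 2: {4}
first hit 4 at d=2 via tau·b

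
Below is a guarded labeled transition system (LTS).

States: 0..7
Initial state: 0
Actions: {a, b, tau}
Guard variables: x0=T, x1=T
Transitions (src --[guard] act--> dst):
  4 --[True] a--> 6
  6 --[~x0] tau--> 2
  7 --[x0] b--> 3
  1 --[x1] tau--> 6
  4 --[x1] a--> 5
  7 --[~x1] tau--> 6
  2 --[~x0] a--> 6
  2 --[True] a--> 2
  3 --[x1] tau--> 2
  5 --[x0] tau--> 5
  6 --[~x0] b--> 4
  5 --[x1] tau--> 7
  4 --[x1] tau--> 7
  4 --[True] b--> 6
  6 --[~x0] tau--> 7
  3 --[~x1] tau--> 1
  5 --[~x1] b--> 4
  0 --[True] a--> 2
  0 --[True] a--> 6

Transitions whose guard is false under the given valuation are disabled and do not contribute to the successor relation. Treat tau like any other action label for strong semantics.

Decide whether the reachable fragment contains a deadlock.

R = {0,2,6}
  0: a→2  a→6  [2 exit(s)]
  2: a→2  [1 exit(s)]
  6: ∅  [STUCK]
Path to 6: a

Answer: DEADLOCK at state 6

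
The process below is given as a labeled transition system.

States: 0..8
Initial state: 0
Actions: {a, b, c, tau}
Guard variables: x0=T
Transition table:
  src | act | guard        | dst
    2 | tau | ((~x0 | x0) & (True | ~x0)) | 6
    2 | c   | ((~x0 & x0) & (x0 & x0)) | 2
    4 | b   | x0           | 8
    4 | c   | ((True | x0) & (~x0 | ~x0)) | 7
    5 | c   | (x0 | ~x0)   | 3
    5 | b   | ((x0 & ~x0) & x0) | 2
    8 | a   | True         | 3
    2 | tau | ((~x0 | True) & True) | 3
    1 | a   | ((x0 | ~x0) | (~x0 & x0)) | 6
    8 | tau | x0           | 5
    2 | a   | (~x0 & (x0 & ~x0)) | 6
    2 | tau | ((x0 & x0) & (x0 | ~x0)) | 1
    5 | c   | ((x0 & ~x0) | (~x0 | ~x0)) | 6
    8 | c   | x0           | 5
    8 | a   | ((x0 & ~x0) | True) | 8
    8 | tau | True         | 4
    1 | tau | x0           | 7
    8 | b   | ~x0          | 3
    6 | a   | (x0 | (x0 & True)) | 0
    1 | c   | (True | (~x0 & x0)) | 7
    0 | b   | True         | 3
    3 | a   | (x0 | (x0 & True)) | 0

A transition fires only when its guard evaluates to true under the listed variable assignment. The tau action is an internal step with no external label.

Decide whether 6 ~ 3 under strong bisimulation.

Answer: BISIMILAR

Working:
Bisimulation quotient by refinement:
  round 0: {{0,1,2,3,4,5,6,7,8}}
  round 1: {{0,4},{1,8},{2},{3,6},{5},{7}}
  round 2: {{0},{1},{2},{3,6},{4},{5},{7},{8}}
8 equivalence class(es) (converged in 3)
class of 6: {3,6}; class of 3: {3,6}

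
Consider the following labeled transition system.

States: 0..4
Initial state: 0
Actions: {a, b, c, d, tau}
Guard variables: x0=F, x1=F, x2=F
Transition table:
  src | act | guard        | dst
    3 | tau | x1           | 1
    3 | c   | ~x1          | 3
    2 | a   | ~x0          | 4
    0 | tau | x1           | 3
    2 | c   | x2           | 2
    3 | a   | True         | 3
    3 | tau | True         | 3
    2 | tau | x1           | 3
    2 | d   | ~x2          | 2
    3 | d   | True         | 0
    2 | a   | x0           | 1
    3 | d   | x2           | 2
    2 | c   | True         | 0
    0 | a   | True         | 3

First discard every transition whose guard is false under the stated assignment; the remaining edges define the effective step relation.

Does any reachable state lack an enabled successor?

Reachable = {0,3}
  0: a→3  [1 exit(s)]
  3: a→3  c→3  d→0  tau→3  [4 exit(s)]

Answer: DEADLOCK-FREE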